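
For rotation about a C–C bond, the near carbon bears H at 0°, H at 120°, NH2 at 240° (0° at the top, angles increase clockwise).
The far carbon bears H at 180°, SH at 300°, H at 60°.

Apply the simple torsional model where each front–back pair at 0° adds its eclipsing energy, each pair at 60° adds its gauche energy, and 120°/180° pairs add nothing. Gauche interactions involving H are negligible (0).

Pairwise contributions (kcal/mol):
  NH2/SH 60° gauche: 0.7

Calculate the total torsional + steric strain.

This conformer (staggered): NH2(240°)/SH(300°) gauche 0.7 → 0.7 kcal/mol.

0.7 kcal/mol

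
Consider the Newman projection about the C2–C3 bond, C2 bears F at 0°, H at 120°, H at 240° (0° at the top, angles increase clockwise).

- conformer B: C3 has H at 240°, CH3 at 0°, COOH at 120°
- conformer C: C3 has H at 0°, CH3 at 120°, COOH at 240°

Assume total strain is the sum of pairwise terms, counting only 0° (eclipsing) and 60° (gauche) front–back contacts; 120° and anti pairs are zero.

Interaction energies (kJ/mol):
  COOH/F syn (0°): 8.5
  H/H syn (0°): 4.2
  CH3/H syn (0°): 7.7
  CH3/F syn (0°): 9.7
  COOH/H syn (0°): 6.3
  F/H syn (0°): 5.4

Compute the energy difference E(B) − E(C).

+0.8 kJ/mol

B (eclipsed): F(0°)/CH3(0°) eclipsed 9.7; H(120°)/COOH(120°) eclipsed 6.3; H(240°)/H(240°) eclipsed 4.2 → 20.2 kJ/mol.
C (eclipsed): F(0°)/H(0°) eclipsed 5.4; H(120°)/CH3(120°) eclipsed 7.7; H(240°)/COOH(240°) eclipsed 6.3 → 19.4 kJ/mol.
E(B) − E(C) = 20.2 − 19.4 = +0.8 kJ/mol.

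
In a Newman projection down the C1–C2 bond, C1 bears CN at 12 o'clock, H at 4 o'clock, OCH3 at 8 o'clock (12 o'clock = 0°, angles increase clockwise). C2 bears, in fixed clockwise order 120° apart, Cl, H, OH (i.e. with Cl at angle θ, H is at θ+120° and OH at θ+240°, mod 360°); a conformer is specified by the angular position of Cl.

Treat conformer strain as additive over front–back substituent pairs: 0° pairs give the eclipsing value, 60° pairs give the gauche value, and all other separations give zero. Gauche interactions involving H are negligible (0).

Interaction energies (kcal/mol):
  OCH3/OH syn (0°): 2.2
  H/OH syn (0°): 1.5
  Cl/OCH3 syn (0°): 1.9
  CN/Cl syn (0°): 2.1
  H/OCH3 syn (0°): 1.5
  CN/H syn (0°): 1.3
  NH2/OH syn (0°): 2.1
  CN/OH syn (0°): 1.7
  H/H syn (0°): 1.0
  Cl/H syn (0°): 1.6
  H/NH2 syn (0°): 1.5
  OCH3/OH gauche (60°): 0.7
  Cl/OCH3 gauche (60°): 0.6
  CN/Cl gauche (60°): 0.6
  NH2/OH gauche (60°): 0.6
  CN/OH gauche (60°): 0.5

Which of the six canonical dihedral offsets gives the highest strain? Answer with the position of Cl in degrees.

0°

Cl at 0° is eclipsed. CN at 0° is eclipsed with Cl at 0° (2.1); H at 120° is eclipsed with H at 120° (1.0); OCH3 at 240° is eclipsed with OH at 240° (2.2). Total 5.3 kcal/mol.
Cl at 60° is staggered. CN at 0° is gauche with Cl at 60° (0.6); CN at 0° is gauche with OH at 300° (0.5); OCH3 at 240° is gauche with OH at 300° (0.7). Total 1.8 kcal/mol.
Cl at 120° is eclipsed. CN at 0° is eclipsed with OH at 0° (1.7); H at 120° is eclipsed with Cl at 120° (1.6); OCH3 at 240° is eclipsed with H at 240° (1.5). Total 4.8 kcal/mol.
Cl at 180° is staggered. CN at 0° is gauche with OH at 60° (0.5); OCH3 at 240° is gauche with Cl at 180° (0.6). Total 1.1 kcal/mol.
Cl at 240° is eclipsed. CN at 0° is eclipsed with H at 0° (1.3); H at 120° is eclipsed with OH at 120° (1.5); OCH3 at 240° is eclipsed with Cl at 240° (1.9). Total 4.7 kcal/mol.
Cl at 300° is staggered. CN at 0° is gauche with Cl at 300° (0.6); OCH3 at 240° is gauche with Cl at 300° (0.6); OCH3 at 240° is gauche with OH at 180° (0.7). Total 1.9 kcal/mol.
The maximum (5.3 kcal/mol) occurs with Cl at 0°.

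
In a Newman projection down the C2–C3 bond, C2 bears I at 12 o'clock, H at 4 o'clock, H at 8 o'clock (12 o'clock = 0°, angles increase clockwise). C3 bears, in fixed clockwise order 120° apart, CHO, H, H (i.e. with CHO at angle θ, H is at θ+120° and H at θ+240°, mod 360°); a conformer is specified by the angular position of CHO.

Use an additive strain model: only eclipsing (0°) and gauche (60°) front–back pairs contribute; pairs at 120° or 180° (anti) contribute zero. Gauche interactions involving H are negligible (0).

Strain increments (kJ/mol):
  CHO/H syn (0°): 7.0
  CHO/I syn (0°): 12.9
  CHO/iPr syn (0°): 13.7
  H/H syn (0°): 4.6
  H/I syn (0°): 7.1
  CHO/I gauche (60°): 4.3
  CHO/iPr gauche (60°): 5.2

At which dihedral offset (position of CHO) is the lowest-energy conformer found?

180°

CHO at 0° is eclipsed. I at 0° is eclipsed with CHO at 0° (12.9); H at 120° is eclipsed with H at 120° (4.6); H at 240° is eclipsed with H at 240° (4.6). Total 22.1 kJ/mol.
CHO at 60° is staggered. I at 0° is gauche with CHO at 60° (4.3). Total 4.3 kJ/mol.
CHO at 120° is eclipsed. I at 0° is eclipsed with H at 0° (7.1); H at 120° is eclipsed with CHO at 120° (7.0); H at 240° is eclipsed with H at 240° (4.6). Total 18.7 kJ/mol.
CHO at 180° (staggered): no non-H gauche contacts → 0.0 kJ/mol.
CHO at 240° is eclipsed. I at 0° is eclipsed with H at 0° (7.1); H at 120° is eclipsed with H at 120° (4.6); H at 240° is eclipsed with CHO at 240° (7.0). Total 18.7 kJ/mol.
CHO at 300° is staggered. I at 0° is gauche with CHO at 300° (4.3). Total 4.3 kJ/mol.
The minimum (0.0 kJ/mol) occurs with CHO at 180°.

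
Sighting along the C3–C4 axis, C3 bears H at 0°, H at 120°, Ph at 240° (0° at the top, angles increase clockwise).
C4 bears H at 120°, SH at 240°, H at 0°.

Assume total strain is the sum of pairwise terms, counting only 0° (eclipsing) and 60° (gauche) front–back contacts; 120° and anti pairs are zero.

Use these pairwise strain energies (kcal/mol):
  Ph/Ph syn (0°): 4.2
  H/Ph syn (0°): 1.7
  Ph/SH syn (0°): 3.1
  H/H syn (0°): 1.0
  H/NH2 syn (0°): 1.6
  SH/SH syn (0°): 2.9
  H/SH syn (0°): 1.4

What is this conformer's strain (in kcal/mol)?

This conformer (eclipsed): H–H eclipsed, H–H eclipsed, Ph–SH eclipsed; 1.0 + 1.0 + 3.1 = 5.1 kcal/mol.

5.1 kcal/mol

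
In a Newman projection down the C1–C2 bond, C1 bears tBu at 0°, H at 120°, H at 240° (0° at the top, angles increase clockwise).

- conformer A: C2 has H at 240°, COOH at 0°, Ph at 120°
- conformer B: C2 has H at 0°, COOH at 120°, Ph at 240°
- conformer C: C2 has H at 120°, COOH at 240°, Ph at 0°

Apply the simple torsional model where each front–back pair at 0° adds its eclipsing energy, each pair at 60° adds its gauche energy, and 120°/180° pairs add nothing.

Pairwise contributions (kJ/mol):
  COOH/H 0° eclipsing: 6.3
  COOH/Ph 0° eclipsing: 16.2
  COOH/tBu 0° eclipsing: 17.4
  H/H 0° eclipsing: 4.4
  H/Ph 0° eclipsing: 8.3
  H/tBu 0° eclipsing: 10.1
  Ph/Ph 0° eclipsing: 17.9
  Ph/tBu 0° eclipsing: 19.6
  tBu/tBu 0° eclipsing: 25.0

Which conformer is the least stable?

A is eclipsed. tBu at 0° is eclipsed with COOH at 0° (17.4); H at 120° is eclipsed with Ph at 120° (8.3); H at 240° is eclipsed with H at 240° (4.4). Total 30.1 kJ/mol.
B is eclipsed. tBu at 0° is eclipsed with H at 0° (10.1); H at 120° is eclipsed with COOH at 120° (6.3); H at 240° is eclipsed with Ph at 240° (8.3). Total 24.7 kJ/mol.
C is eclipsed. tBu at 0° is eclipsed with Ph at 0° (19.6); H at 120° is eclipsed with H at 120° (4.4); H at 240° is eclipsed with COOH at 240° (6.3). Total 30.3 kJ/mol.
C has the highest total (30.3 kJ/mol).

C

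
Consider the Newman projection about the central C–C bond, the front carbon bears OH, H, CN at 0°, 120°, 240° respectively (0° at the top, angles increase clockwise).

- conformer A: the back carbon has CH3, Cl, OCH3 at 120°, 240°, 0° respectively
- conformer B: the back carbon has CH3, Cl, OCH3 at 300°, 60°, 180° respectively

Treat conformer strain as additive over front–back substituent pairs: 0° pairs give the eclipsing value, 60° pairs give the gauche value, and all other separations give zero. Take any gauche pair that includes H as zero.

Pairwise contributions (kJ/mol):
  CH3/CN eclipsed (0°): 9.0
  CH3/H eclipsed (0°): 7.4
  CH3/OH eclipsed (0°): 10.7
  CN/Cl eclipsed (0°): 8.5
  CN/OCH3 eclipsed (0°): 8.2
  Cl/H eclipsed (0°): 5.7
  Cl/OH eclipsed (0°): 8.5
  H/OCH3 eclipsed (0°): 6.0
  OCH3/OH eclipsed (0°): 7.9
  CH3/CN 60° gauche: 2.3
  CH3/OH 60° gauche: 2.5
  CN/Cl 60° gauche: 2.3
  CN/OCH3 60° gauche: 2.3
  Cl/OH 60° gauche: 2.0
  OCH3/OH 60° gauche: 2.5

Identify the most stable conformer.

A (eclipsed): OH(0°)/OCH3(0°) eclipsed 7.9; H(120°)/CH3(120°) eclipsed 7.4; CN(240°)/Cl(240°) eclipsed 8.5 → 23.8 kJ/mol.
B (staggered): OH(0°)/CH3(300°) gauche 2.5; OH(0°)/Cl(60°) gauche 2.0; CN(240°)/CH3(300°) gauche 2.3; CN(240°)/OCH3(180°) gauche 2.3 → 9.1 kJ/mol.
B has the lowest total (9.1 kJ/mol).

B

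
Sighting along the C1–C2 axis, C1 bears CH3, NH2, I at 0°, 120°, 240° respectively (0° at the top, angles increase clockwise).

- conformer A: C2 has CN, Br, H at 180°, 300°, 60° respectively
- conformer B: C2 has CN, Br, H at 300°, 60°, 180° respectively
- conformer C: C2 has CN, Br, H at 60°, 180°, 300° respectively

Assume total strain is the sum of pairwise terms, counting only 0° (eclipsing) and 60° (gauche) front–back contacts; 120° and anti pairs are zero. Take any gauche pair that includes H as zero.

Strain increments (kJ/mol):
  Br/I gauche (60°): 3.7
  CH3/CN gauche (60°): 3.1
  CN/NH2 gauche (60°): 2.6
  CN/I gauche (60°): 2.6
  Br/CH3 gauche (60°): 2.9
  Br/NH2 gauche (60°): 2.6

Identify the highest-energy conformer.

C

A (staggered): CH3(0°)/Br(300°) gauche 2.9; NH2(120°)/CN(180°) gauche 2.6; I(240°)/CN(180°) gauche 2.6; I(240°)/Br(300°) gauche 3.7 → 11.8 kJ/mol.
B (staggered): CH3(0°)/CN(300°) gauche 3.1; CH3(0°)/Br(60°) gauche 2.9; NH2(120°)/Br(60°) gauche 2.6; I(240°)/CN(300°) gauche 2.6 → 11.2 kJ/mol.
C (staggered): CH3(0°)/CN(60°) gauche 3.1; NH2(120°)/CN(60°) gauche 2.6; NH2(120°)/Br(180°) gauche 2.6; I(240°)/Br(180°) gauche 3.7 → 12.0 kJ/mol.
C has the highest total (12.0 kJ/mol).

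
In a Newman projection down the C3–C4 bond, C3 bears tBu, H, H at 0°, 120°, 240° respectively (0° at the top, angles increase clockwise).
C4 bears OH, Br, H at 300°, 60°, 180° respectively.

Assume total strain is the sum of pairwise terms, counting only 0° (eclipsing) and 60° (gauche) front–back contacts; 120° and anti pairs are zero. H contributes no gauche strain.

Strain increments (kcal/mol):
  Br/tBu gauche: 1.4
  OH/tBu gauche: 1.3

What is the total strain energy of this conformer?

This conformer (staggered): tBu(0°)/OH(300°) gauche 1.3; tBu(0°)/Br(60°) gauche 1.4 → 2.7 kcal/mol.

2.7 kcal/mol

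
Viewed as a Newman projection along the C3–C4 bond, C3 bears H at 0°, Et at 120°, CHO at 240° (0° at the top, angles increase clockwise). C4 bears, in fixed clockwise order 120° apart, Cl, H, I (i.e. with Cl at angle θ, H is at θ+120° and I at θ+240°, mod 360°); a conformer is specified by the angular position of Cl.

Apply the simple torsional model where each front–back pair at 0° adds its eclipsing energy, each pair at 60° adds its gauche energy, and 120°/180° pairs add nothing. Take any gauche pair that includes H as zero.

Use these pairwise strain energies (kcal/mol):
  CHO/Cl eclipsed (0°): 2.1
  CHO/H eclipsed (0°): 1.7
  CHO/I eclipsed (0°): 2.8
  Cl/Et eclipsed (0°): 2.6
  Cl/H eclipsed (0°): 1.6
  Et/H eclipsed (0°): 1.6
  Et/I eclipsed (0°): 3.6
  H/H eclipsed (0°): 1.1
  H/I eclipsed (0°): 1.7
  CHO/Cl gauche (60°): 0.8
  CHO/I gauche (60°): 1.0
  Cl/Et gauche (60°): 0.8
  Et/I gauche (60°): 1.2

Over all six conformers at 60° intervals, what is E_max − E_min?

Cl at 0° (eclipsed): H(0°)/Cl(0°) eclipsed 1.6; Et(120°)/H(120°) eclipsed 1.6; CHO(240°)/I(240°) eclipsed 2.8 → 6.0 kcal/mol.
Cl at 60° (staggered): Et(120°)/Cl(60°) gauche 0.8; CHO(240°)/I(300°) gauche 1.0 → 1.8 kcal/mol.
Cl at 120° (eclipsed): H(0°)/I(0°) eclipsed 1.7; Et(120°)/Cl(120°) eclipsed 2.6; CHO(240°)/H(240°) eclipsed 1.7 → 6.0 kcal/mol.
Cl at 180° (staggered): Et(120°)/Cl(180°) gauche 0.8; Et(120°)/I(60°) gauche 1.2; CHO(240°)/Cl(180°) gauche 0.8 → 2.8 kcal/mol.
Cl at 240° (eclipsed): H(0°)/H(0°) eclipsed 1.1; Et(120°)/I(120°) eclipsed 3.6; CHO(240°)/Cl(240°) eclipsed 2.1 → 6.8 kcal/mol.
Cl at 300° (staggered): Et(120°)/I(180°) gauche 1.2; CHO(240°)/Cl(300°) gauche 0.8; CHO(240°)/I(180°) gauche 1.0 → 3.0 kcal/mol.
Max at 240° (6.8 kcal/mol), min at 60° (1.8 kcal/mol); barrier = 5.0 kcal/mol.

5.0 kcal/mol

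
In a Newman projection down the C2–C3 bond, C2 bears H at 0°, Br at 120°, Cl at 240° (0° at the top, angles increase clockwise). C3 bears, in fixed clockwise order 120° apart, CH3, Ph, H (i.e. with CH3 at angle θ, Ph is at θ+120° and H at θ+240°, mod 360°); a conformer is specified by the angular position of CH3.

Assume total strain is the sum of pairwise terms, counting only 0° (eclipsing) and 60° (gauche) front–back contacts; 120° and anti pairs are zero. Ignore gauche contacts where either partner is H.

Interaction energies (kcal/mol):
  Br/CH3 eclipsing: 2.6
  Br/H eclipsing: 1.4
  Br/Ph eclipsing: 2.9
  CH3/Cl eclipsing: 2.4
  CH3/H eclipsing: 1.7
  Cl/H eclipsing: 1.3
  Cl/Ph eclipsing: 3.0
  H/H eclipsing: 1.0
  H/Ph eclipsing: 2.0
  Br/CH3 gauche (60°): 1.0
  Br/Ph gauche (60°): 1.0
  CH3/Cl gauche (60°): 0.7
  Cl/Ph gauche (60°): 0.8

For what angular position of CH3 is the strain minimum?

CH3 at 0° (eclipsed): H(0°)/CH3(0°) eclipsed 1.7; Br(120°)/Ph(120°) eclipsed 2.9; Cl(240°)/H(240°) eclipsed 1.3 → 5.9 kcal/mol.
CH3 at 60° (staggered): Br(120°)/CH3(60°) gauche 1.0; Br(120°)/Ph(180°) gauche 1.0; Cl(240°)/Ph(180°) gauche 0.8 → 2.8 kcal/mol.
CH3 at 120° (eclipsed): H(0°)/H(0°) eclipsed 1.0; Br(120°)/CH3(120°) eclipsed 2.6; Cl(240°)/Ph(240°) eclipsed 3.0 → 6.6 kcal/mol.
CH3 at 180° (staggered): Br(120°)/CH3(180°) gauche 1.0; Cl(240°)/CH3(180°) gauche 0.7; Cl(240°)/Ph(300°) gauche 0.8 → 2.5 kcal/mol.
CH3 at 240° (eclipsed): H(0°)/Ph(0°) eclipsed 2.0; Br(120°)/H(120°) eclipsed 1.4; Cl(240°)/CH3(240°) eclipsed 2.4 → 5.8 kcal/mol.
CH3 at 300° (staggered): Br(120°)/Ph(60°) gauche 1.0; Cl(240°)/CH3(300°) gauche 0.7 → 1.7 kcal/mol.
The minimum (1.7 kcal/mol) occurs with CH3 at 300°.

300°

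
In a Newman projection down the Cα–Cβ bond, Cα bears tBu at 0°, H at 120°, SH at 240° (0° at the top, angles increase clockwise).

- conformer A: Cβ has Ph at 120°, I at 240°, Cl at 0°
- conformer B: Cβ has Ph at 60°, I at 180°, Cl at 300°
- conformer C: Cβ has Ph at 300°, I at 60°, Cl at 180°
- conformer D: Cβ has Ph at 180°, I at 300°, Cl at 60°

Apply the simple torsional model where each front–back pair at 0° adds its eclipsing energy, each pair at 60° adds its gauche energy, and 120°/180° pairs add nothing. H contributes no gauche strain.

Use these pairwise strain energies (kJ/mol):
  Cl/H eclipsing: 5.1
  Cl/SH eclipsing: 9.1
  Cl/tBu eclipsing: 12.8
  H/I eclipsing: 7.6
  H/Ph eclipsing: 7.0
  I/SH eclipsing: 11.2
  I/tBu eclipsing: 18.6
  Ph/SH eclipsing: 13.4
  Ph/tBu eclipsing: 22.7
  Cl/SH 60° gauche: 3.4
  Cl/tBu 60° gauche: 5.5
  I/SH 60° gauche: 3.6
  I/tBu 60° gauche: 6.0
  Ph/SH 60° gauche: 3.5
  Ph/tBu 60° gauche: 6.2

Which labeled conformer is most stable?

D

A (eclipsed): tBu(0°)/Cl(0°) eclipsed 12.8; H(120°)/Ph(120°) eclipsed 7.0; SH(240°)/I(240°) eclipsed 11.2 → 31.0 kJ/mol.
B (staggered): tBu(0°)/Ph(60°) gauche 6.2; tBu(0°)/Cl(300°) gauche 5.5; SH(240°)/I(180°) gauche 3.6; SH(240°)/Cl(300°) gauche 3.4 → 18.7 kJ/mol.
C (staggered): tBu(0°)/Ph(300°) gauche 6.2; tBu(0°)/I(60°) gauche 6.0; SH(240°)/Ph(300°) gauche 3.5; SH(240°)/Cl(180°) gauche 3.4 → 19.1 kJ/mol.
D (staggered): tBu(0°)/I(300°) gauche 6.0; tBu(0°)/Cl(60°) gauche 5.5; SH(240°)/Ph(180°) gauche 3.5; SH(240°)/I(300°) gauche 3.6 → 18.6 kJ/mol.
D has the lowest total (18.6 kJ/mol).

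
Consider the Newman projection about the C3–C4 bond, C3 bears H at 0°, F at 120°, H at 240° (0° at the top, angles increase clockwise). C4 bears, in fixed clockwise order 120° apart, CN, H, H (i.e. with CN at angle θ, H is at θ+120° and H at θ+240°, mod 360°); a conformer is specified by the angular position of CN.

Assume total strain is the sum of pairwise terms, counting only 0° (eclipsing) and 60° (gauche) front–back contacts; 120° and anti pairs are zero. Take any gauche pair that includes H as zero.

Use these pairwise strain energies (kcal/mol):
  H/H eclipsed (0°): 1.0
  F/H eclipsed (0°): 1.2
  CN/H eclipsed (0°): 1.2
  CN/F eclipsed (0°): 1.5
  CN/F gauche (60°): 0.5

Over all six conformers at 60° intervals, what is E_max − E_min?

3.5 kcal/mol

CN at 0° is eclipsed. H at 0° is eclipsed with CN at 0° (1.2); F at 120° is eclipsed with H at 120° (1.2); H at 240° is eclipsed with H at 240° (1.0). Total 3.4 kcal/mol.
CN at 60° is staggered. F at 120° is gauche with CN at 60° (0.5). Total 0.5 kcal/mol.
CN at 120° is eclipsed. H at 0° is eclipsed with H at 0° (1.0); F at 120° is eclipsed with CN at 120° (1.5); H at 240° is eclipsed with H at 240° (1.0). Total 3.5 kcal/mol.
CN at 180° is staggered. F at 120° is gauche with CN at 180° (0.5). Total 0.5 kcal/mol.
CN at 240° is eclipsed. H at 0° is eclipsed with H at 0° (1.0); F at 120° is eclipsed with H at 120° (1.2); H at 240° is eclipsed with CN at 240° (1.2). Total 3.4 kcal/mol.
CN at 300° (staggered): no non-H gauche contacts → 0.0 kcal/mol.
Max at 120° (3.5 kcal/mol), min at 300° (0.0 kcal/mol); barrier = 3.5 kcal/mol.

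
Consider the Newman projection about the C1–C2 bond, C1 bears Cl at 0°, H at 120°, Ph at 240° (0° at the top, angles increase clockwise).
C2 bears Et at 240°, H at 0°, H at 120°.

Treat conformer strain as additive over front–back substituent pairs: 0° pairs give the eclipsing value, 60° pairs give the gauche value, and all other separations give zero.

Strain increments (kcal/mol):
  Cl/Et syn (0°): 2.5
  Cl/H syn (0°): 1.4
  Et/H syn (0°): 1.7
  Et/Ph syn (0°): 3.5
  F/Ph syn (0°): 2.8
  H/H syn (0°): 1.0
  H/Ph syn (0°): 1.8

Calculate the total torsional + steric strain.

This conformer (eclipsed): Cl–H eclipsed, H–H eclipsed, Ph–Et eclipsed; 1.4 + 1.0 + 3.5 = 5.9 kcal/mol.

5.9 kcal/mol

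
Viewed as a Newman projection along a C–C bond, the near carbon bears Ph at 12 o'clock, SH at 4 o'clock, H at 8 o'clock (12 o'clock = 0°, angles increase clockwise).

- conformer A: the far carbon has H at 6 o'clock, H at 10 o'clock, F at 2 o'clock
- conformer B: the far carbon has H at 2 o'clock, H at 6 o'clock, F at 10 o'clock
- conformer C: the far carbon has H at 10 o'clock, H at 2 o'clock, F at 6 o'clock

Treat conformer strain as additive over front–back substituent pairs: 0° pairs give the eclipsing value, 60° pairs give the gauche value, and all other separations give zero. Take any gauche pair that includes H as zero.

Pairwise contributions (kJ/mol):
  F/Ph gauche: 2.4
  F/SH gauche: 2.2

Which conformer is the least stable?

A (staggered): Ph–F gauche, SH–F gauche; 2.4 + 2.2 = 4.6 kJ/mol.
B (staggered): Ph–F gauche; 2.4 = 2.4 kJ/mol.
C (staggered): SH–F gauche; 2.2 = 2.2 kJ/mol.
A has the highest total (4.6 kJ/mol).

A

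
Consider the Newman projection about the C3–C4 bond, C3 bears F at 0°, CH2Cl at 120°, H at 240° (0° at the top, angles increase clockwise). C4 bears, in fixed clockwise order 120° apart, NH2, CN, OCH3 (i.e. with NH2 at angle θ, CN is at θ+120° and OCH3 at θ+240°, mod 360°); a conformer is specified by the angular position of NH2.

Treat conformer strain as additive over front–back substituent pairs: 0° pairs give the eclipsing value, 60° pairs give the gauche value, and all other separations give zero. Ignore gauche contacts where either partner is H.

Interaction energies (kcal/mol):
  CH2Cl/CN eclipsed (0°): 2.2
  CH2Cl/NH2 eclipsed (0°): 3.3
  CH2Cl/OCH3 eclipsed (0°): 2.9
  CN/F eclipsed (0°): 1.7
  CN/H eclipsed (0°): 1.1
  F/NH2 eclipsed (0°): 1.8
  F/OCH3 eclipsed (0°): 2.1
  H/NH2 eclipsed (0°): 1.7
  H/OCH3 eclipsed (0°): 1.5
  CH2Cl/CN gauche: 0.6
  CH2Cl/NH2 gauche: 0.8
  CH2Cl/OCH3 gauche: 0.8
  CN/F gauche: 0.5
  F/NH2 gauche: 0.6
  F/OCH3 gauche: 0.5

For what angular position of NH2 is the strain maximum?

NH2 at 0° (eclipsed): F–NH2 eclipsed, CH2Cl–CN eclipsed, H–OCH3 eclipsed; 1.8 + 2.2 + 1.5 = 5.5 kcal/mol.
NH2 at 60° (staggered): F–NH2 gauche, F–OCH3 gauche, CH2Cl–NH2 gauche, CH2Cl–CN gauche; 0.6 + 0.5 + 0.8 + 0.6 = 2.5 kcal/mol.
NH2 at 120° (eclipsed): F–OCH3 eclipsed, CH2Cl–NH2 eclipsed, H–CN eclipsed; 2.1 + 3.3 + 1.1 = 6.5 kcal/mol.
NH2 at 180° (staggered): F–CN gauche, F–OCH3 gauche, CH2Cl–NH2 gauche, CH2Cl–OCH3 gauche; 0.5 + 0.5 + 0.8 + 0.8 = 2.6 kcal/mol.
NH2 at 240° (eclipsed): F–CN eclipsed, CH2Cl–OCH3 eclipsed, H–NH2 eclipsed; 1.7 + 2.9 + 1.7 = 6.3 kcal/mol.
NH2 at 300° (staggered): F–NH2 gauche, F–CN gauche, CH2Cl–CN gauche, CH2Cl–OCH3 gauche; 0.6 + 0.5 + 0.6 + 0.8 = 2.5 kcal/mol.
The maximum (6.5 kcal/mol) occurs with NH2 at 120°.

120°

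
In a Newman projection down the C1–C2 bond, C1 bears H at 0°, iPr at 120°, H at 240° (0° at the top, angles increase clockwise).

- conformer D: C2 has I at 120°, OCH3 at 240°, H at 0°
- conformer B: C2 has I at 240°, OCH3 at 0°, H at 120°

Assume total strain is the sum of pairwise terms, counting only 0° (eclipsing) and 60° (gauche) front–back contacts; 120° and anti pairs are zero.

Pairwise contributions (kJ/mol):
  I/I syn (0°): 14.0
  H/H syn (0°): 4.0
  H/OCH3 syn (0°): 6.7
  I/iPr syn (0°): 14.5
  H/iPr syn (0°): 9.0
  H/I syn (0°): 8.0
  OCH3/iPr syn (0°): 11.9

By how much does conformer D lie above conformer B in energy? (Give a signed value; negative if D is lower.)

D (eclipsed): H–H eclipsed, iPr–I eclipsed, H–OCH3 eclipsed; 4.0 + 14.5 + 6.7 = 25.2 kJ/mol.
B (eclipsed): H–OCH3 eclipsed, iPr–H eclipsed, H–I eclipsed; 6.7 + 9.0 + 8.0 = 23.7 kJ/mol.
E(D) − E(B) = 25.2 − 23.7 = +1.5 kJ/mol.

+1.5 kJ/mol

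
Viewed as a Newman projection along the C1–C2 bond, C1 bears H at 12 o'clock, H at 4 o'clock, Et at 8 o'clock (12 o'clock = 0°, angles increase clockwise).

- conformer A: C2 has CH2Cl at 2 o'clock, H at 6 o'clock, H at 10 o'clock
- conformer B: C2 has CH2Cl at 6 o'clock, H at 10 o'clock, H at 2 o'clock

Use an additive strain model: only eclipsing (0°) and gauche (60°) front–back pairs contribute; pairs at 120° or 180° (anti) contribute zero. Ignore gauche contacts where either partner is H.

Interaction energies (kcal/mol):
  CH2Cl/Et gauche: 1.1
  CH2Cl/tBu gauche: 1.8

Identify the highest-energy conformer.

A (staggered): no non-H gauche contacts → 0.0 kcal/mol.
B (staggered): Et(240°)/CH2Cl(180°) gauche 1.1 → 1.1 kcal/mol.
B has the highest total (1.1 kcal/mol).

B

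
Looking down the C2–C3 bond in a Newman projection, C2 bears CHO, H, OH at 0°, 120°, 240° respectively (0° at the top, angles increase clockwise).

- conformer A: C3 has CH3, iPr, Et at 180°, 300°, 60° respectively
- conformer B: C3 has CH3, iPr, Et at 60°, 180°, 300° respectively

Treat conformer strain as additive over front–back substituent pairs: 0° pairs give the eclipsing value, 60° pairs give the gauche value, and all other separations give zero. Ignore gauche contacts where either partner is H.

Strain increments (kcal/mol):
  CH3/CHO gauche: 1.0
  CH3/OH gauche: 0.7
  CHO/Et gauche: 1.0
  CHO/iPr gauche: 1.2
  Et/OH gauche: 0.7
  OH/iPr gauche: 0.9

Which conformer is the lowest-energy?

A (staggered): CHO–iPr gauche, CHO–Et gauche, OH–CH3 gauche, OH–iPr gauche; 1.2 + 1.0 + 0.7 + 0.9 = 3.8 kcal/mol.
B (staggered): CHO–CH3 gauche, CHO–Et gauche, OH–iPr gauche, OH–Et gauche; 1.0 + 1.0 + 0.9 + 0.7 = 3.6 kcal/mol.
B has the lowest total (3.6 kcal/mol).

B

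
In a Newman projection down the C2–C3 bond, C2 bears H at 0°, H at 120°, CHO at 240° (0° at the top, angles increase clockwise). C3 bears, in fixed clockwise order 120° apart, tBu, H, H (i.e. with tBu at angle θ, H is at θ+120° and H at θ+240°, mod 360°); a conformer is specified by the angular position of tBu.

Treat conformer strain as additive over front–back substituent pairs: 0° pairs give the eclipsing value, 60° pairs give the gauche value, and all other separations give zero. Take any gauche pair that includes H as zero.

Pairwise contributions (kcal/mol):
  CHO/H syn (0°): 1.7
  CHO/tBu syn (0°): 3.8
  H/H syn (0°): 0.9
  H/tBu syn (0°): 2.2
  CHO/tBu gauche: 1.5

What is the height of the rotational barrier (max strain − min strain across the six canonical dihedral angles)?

5.6 kcal/mol

tBu at 0° (eclipsed): H–tBu eclipsed, H–H eclipsed, CHO–H eclipsed; 2.2 + 0.9 + 1.7 = 4.8 kcal/mol.
tBu at 60° (staggered): no non-H gauche contacts → 0.0 kcal/mol.
tBu at 120° (eclipsed): H–H eclipsed, H–tBu eclipsed, CHO–H eclipsed; 0.9 + 2.2 + 1.7 = 4.8 kcal/mol.
tBu at 180° (staggered): CHO–tBu gauche; 1.5 = 1.5 kcal/mol.
tBu at 240° (eclipsed): H–H eclipsed, H–H eclipsed, CHO–tBu eclipsed; 0.9 + 0.9 + 3.8 = 5.6 kcal/mol.
tBu at 300° (staggered): CHO–tBu gauche; 1.5 = 1.5 kcal/mol.
Max at 240° (5.6 kcal/mol), min at 60° (0.0 kcal/mol); barrier = 5.6 kcal/mol.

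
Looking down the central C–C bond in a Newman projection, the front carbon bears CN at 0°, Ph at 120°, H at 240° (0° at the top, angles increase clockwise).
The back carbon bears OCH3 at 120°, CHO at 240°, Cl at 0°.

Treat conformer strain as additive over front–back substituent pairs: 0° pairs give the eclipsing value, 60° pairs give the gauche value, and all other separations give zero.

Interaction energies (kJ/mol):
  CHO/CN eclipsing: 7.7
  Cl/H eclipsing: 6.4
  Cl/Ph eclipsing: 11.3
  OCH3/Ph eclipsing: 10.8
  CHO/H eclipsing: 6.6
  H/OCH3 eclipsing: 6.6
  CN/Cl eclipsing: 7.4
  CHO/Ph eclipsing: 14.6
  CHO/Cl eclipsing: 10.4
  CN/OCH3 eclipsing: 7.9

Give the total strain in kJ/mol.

This conformer (eclipsed): CN(0°)/Cl(0°) eclipsed 7.4; Ph(120°)/OCH3(120°) eclipsed 10.8; H(240°)/CHO(240°) eclipsed 6.6 → 24.8 kJ/mol.

24.8 kJ/mol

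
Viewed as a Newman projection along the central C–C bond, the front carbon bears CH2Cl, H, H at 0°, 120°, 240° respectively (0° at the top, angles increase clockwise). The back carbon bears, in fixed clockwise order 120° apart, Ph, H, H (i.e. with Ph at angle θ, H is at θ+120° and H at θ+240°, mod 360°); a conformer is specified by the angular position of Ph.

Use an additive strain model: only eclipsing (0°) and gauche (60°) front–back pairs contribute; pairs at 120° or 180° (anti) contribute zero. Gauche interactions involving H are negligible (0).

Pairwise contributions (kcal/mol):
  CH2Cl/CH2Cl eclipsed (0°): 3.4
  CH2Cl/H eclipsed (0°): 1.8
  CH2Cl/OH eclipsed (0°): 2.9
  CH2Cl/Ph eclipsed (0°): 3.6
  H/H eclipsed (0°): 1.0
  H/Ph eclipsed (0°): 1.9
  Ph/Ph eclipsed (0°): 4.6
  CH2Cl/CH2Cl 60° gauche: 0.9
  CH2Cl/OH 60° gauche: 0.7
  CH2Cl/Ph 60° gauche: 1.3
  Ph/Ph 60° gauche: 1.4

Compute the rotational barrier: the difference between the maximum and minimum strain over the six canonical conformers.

Ph at 0° (eclipsed): CH2Cl(0°)/Ph(0°) eclipsed 3.6; H(120°)/H(120°) eclipsed 1.0; H(240°)/H(240°) eclipsed 1.0 → 5.6 kcal/mol.
Ph at 60° (staggered): CH2Cl(0°)/Ph(60°) gauche 1.3 → 1.3 kcal/mol.
Ph at 120° (eclipsed): CH2Cl(0°)/H(0°) eclipsed 1.8; H(120°)/Ph(120°) eclipsed 1.9; H(240°)/H(240°) eclipsed 1.0 → 4.7 kcal/mol.
Ph at 180° (staggered): no non-H gauche contacts → 0.0 kcal/mol.
Ph at 240° (eclipsed): CH2Cl(0°)/H(0°) eclipsed 1.8; H(120°)/H(120°) eclipsed 1.0; H(240°)/Ph(240°) eclipsed 1.9 → 4.7 kcal/mol.
Ph at 300° (staggered): CH2Cl(0°)/Ph(300°) gauche 1.3 → 1.3 kcal/mol.
Max at 0° (5.6 kcal/mol), min at 180° (0.0 kcal/mol); barrier = 5.6 kcal/mol.

5.6 kcal/mol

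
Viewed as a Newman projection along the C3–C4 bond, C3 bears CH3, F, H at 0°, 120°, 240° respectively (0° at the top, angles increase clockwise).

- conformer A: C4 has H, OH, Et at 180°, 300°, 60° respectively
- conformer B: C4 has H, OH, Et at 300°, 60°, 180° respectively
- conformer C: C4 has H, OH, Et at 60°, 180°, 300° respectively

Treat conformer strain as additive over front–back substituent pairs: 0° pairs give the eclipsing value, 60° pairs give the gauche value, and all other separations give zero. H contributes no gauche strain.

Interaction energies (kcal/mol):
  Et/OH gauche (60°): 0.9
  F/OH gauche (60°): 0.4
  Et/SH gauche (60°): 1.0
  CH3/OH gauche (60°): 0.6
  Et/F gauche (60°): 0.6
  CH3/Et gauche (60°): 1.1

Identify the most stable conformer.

A (staggered): CH3–OH gauche, CH3–Et gauche, F–Et gauche; 0.6 + 1.1 + 0.6 = 2.3 kcal/mol.
B (staggered): CH3–OH gauche, F–OH gauche, F–Et gauche; 0.6 + 0.4 + 0.6 = 1.6 kcal/mol.
C (staggered): CH3–Et gauche, F–OH gauche; 1.1 + 0.4 = 1.5 kcal/mol.
C has the lowest total (1.5 kcal/mol).

C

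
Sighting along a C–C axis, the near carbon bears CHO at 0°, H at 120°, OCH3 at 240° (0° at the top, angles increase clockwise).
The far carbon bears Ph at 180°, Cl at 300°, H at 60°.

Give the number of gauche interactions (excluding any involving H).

3

Non-H gauche pairs: CHO(0°)/Cl(300°); OCH3(240°)/Ph(180°); OCH3(240°)/Cl(300°) — 3 interactions.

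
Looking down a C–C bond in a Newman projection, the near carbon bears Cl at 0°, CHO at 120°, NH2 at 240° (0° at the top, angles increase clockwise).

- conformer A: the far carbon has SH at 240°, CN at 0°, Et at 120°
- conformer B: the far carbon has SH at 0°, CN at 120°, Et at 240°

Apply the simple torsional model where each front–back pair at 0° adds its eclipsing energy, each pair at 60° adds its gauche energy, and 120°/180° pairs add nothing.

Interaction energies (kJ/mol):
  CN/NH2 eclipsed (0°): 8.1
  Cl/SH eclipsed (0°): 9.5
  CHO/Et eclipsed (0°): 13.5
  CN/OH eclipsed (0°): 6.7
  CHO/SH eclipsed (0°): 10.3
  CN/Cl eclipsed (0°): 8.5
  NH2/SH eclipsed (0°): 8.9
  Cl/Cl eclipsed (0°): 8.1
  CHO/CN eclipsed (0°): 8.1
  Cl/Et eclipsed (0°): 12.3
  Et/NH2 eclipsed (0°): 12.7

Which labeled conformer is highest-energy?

A

A is eclipsed. Cl at 0° is eclipsed with CN at 0° (8.5); CHO at 120° is eclipsed with Et at 120° (13.5); NH2 at 240° is eclipsed with SH at 240° (8.9). Total 30.9 kJ/mol.
B is eclipsed. Cl at 0° is eclipsed with SH at 0° (9.5); CHO at 120° is eclipsed with CN at 120° (8.1); NH2 at 240° is eclipsed with Et at 240° (12.7). Total 30.3 kJ/mol.
A has the highest total (30.9 kJ/mol).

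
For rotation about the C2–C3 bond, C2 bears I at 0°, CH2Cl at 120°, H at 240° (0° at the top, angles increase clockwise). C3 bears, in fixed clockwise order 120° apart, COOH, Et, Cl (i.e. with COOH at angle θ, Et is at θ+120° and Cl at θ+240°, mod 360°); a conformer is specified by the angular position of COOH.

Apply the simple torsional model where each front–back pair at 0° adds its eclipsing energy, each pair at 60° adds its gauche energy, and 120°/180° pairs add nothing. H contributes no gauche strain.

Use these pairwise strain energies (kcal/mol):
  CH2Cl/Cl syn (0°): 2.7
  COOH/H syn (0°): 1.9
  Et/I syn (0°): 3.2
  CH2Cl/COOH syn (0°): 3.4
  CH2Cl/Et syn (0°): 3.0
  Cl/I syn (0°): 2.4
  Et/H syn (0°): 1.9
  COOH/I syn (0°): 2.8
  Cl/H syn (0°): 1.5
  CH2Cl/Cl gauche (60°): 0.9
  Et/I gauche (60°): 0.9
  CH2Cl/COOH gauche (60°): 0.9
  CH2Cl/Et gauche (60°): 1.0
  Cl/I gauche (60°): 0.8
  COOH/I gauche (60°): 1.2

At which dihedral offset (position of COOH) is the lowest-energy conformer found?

COOH at 0° (eclipsed): I(0°)/COOH(0°) eclipsed 2.8; CH2Cl(120°)/Et(120°) eclipsed 3.0; H(240°)/Cl(240°) eclipsed 1.5 → 7.3 kcal/mol.
COOH at 60° (staggered): I(0°)/COOH(60°) gauche 1.2; I(0°)/Cl(300°) gauche 0.8; CH2Cl(120°)/COOH(60°) gauche 0.9; CH2Cl(120°)/Et(180°) gauche 1.0 → 3.9 kcal/mol.
COOH at 120° (eclipsed): I(0°)/Cl(0°) eclipsed 2.4; CH2Cl(120°)/COOH(120°) eclipsed 3.4; H(240°)/Et(240°) eclipsed 1.9 → 7.7 kcal/mol.
COOH at 180° (staggered): I(0°)/Et(300°) gauche 0.9; I(0°)/Cl(60°) gauche 0.8; CH2Cl(120°)/COOH(180°) gauche 0.9; CH2Cl(120°)/Cl(60°) gauche 0.9 → 3.5 kcal/mol.
COOH at 240° (eclipsed): I(0°)/Et(0°) eclipsed 3.2; CH2Cl(120°)/Cl(120°) eclipsed 2.7; H(240°)/COOH(240°) eclipsed 1.9 → 7.8 kcal/mol.
COOH at 300° (staggered): I(0°)/COOH(300°) gauche 1.2; I(0°)/Et(60°) gauche 0.9; CH2Cl(120°)/Et(60°) gauche 1.0; CH2Cl(120°)/Cl(180°) gauche 0.9 → 4.0 kcal/mol.
The minimum (3.5 kcal/mol) occurs with COOH at 180°.

180°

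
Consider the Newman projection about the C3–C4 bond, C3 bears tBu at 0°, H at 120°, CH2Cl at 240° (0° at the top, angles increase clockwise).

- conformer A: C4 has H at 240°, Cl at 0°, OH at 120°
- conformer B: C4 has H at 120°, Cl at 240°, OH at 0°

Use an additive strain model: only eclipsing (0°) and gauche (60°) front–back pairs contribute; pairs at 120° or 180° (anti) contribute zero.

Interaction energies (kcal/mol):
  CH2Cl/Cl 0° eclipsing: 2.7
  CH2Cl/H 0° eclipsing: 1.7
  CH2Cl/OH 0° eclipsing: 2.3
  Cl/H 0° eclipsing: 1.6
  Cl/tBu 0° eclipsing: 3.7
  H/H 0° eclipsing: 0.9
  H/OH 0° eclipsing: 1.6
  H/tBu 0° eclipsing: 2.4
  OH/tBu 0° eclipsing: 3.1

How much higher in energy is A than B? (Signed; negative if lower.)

+0.3 kcal/mol

A (eclipsed): tBu–Cl eclipsed, H–OH eclipsed, CH2Cl–H eclipsed; 3.7 + 1.6 + 1.7 = 7.0 kcal/mol.
B (eclipsed): tBu–OH eclipsed, H–H eclipsed, CH2Cl–Cl eclipsed; 3.1 + 0.9 + 2.7 = 6.7 kcal/mol.
E(A) − E(B) = 7.0 − 6.7 = +0.3 kcal/mol.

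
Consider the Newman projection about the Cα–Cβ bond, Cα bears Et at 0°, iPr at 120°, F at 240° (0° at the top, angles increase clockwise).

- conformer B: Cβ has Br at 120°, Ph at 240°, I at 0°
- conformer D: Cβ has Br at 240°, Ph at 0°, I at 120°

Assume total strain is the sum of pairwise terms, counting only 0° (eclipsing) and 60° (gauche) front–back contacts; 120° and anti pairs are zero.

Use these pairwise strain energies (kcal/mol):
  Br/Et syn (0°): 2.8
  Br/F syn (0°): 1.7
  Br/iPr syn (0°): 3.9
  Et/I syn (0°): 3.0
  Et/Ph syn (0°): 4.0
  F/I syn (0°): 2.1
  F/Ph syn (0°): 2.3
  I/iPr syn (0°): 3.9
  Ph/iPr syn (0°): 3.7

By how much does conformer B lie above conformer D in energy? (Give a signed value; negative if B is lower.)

-0.4 kcal/mol

B (eclipsed): Et–I eclipsed, iPr–Br eclipsed, F–Ph eclipsed; 3.0 + 3.9 + 2.3 = 9.2 kcal/mol.
D (eclipsed): Et–Ph eclipsed, iPr–I eclipsed, F–Br eclipsed; 4.0 + 3.9 + 1.7 = 9.6 kcal/mol.
E(B) − E(D) = 9.2 − 9.6 = -0.4 kcal/mol.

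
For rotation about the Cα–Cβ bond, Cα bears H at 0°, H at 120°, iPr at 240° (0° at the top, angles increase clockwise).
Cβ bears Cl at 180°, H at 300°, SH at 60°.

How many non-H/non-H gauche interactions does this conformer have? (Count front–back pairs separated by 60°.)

Non-H gauche pairs: iPr(240°)/Cl(180°) — 1 interaction.

1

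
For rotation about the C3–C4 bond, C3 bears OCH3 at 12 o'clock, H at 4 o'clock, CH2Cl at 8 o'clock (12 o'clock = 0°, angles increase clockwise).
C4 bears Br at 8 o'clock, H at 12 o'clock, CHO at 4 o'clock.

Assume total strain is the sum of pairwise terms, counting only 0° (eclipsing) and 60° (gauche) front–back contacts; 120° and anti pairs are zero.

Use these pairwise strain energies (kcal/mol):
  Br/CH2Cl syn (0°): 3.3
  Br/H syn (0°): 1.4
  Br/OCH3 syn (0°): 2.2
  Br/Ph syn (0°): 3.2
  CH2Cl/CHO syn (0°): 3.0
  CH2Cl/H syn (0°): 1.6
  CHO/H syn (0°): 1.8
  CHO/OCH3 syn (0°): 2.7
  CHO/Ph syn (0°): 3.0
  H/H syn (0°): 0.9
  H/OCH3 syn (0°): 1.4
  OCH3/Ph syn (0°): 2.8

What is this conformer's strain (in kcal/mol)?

6.5 kcal/mol

This conformer (eclipsed): OCH3–H eclipsed, H–CHO eclipsed, CH2Cl–Br eclipsed; 1.4 + 1.8 + 3.3 = 6.5 kcal/mol.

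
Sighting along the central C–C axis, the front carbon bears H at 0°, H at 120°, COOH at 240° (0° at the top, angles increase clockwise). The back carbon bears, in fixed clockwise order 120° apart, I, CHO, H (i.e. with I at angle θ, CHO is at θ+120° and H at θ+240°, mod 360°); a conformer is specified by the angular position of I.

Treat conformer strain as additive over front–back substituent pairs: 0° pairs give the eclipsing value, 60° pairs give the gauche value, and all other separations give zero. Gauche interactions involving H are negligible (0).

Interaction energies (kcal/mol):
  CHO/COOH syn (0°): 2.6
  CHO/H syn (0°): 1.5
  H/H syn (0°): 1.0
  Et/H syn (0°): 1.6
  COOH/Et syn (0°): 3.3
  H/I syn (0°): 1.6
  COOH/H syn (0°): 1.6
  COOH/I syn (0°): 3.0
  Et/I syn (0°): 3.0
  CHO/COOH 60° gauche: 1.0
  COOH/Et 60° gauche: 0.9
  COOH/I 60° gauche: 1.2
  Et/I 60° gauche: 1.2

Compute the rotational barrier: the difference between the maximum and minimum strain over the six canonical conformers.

I at 0° (eclipsed): H(0°)/I(0°) eclipsed 1.6; H(120°)/CHO(120°) eclipsed 1.5; COOH(240°)/H(240°) eclipsed 1.6 → 4.7 kcal/mol.
I at 60° (staggered): COOH(240°)/CHO(180°) gauche 1.0 → 1.0 kcal/mol.
I at 120° (eclipsed): H(0°)/H(0°) eclipsed 1.0; H(120°)/I(120°) eclipsed 1.6; COOH(240°)/CHO(240°) eclipsed 2.6 → 5.2 kcal/mol.
I at 180° (staggered): COOH(240°)/I(180°) gauche 1.2; COOH(240°)/CHO(300°) gauche 1.0 → 2.2 kcal/mol.
I at 240° (eclipsed): H(0°)/CHO(0°) eclipsed 1.5; H(120°)/H(120°) eclipsed 1.0; COOH(240°)/I(240°) eclipsed 3.0 → 5.5 kcal/mol.
I at 300° (staggered): COOH(240°)/I(300°) gauche 1.2 → 1.2 kcal/mol.
Max at 240° (5.5 kcal/mol), min at 60° (1.0 kcal/mol); barrier = 4.5 kcal/mol.

4.5 kcal/mol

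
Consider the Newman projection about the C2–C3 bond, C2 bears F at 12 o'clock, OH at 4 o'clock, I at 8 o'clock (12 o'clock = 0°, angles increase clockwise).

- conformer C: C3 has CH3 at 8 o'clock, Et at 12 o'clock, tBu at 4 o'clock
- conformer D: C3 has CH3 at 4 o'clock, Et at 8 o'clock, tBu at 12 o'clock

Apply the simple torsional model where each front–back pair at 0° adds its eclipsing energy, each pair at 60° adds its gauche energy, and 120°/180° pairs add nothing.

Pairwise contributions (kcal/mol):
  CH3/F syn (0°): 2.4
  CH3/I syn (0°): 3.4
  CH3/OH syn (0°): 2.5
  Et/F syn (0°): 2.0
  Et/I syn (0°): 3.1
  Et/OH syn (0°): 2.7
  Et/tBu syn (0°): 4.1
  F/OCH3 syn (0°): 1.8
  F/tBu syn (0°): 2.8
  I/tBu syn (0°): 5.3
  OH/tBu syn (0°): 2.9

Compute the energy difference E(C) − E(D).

C (eclipsed): F–Et eclipsed, OH–tBu eclipsed, I–CH3 eclipsed; 2.0 + 2.9 + 3.4 = 8.3 kcal/mol.
D (eclipsed): F–tBu eclipsed, OH–CH3 eclipsed, I–Et eclipsed; 2.8 + 2.5 + 3.1 = 8.4 kcal/mol.
E(C) − E(D) = 8.3 − 8.4 = -0.1 kcal/mol.

-0.1 kcal/mol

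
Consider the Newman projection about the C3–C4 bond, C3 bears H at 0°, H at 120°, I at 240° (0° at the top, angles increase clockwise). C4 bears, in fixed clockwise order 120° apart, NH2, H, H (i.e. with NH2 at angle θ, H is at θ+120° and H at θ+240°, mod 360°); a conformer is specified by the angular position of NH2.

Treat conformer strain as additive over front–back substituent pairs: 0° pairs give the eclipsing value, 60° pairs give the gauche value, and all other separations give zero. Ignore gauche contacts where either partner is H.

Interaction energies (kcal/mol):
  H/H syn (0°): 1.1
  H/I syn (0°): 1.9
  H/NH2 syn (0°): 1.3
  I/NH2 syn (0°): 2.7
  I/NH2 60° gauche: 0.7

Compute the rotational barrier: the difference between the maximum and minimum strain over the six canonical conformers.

NH2 at 0° is eclipsed. H at 0° is eclipsed with NH2 at 0° (1.3); H at 120° is eclipsed with H at 120° (1.1); I at 240° is eclipsed with H at 240° (1.9). Total 4.3 kcal/mol.
NH2 at 60° (staggered): no non-H gauche contacts → 0.0 kcal/mol.
NH2 at 120° is eclipsed. H at 0° is eclipsed with H at 0° (1.1); H at 120° is eclipsed with NH2 at 120° (1.3); I at 240° is eclipsed with H at 240° (1.9). Total 4.3 kcal/mol.
NH2 at 180° is staggered. I at 240° is gauche with NH2 at 180° (0.7). Total 0.7 kcal/mol.
NH2 at 240° is eclipsed. H at 0° is eclipsed with H at 0° (1.1); H at 120° is eclipsed with H at 120° (1.1); I at 240° is eclipsed with NH2 at 240° (2.7). Total 4.9 kcal/mol.
NH2 at 300° is staggered. I at 240° is gauche with NH2 at 300° (0.7). Total 0.7 kcal/mol.
Max at 240° (4.9 kcal/mol), min at 60° (0.0 kcal/mol); barrier = 4.9 kcal/mol.

4.9 kcal/mol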